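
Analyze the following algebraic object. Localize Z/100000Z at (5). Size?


5-primary part: 100000=5^5*32
Size=5^5=3125


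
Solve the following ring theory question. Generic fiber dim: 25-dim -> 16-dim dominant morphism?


dim(fiber)=dim(X)-dim(Y)=25-16=9


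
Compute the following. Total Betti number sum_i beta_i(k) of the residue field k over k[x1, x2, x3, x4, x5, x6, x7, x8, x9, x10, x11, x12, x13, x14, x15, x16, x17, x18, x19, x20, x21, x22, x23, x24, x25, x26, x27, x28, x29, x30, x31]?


Koszul resolution: beta_i(k)=C(n,i), n=31
sum_i C(31,i) = 2^31 = 2147483648


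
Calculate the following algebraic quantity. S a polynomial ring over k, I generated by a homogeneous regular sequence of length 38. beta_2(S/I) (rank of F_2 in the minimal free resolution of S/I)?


Regular sequence => Koszul complex is the minimal free resolution.
Syz_1 minimally generated by Koszul relations f_i*e_j - f_j*e_i (i<j): mu(Syz_1) = beta_2 = C(m,2) = m(m-1)/2
m=38
38*37/2 = 703


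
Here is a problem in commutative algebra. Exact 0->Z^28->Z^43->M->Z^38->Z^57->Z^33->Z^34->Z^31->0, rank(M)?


Alt sum=0:
(-1)^0*28 + (-1)^1*43 + (-1)^2*? + (-1)^3*38 + (-1)^4*57 + (-1)^5*33 + (-1)^6*34 + (-1)^7*31=0
rank(M)=26


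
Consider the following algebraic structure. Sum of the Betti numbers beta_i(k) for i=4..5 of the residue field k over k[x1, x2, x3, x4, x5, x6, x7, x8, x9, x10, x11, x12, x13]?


Koszul resolution: beta_i(k)=C(n,i), n=13
C(13,4)=715, C(13,5)=1287
Sum=2002


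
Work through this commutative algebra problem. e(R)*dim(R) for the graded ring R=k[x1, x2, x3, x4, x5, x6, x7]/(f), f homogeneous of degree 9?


e(R)=deg(f)=9, dim(R)=7-1=6
e*dim=9*6=54


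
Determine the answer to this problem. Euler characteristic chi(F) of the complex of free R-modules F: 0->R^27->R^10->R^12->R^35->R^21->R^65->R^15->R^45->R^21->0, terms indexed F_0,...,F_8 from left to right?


chi = sum (-1)^i * rank:
(-1)^0*27=27
(-1)^1*10=-10
(-1)^2*12=12
(-1)^3*35=-35
(-1)^4*21=21
(-1)^5*65=-65
(-1)^6*15=15
(-1)^7*45=-45
(-1)^8*21=21
chi=-59


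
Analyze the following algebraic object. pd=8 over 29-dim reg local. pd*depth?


pd+depth=29
depth=29-8=21
pd*depth=8*21=168


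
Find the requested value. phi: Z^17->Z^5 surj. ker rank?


rank(ker) = 17-5 = 12


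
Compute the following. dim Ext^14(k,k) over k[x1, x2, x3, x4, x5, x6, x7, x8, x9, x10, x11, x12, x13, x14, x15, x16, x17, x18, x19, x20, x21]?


C(n,i)=C(21,14)=116280


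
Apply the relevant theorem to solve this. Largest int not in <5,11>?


gcd(5,11)=1 => F=ab-a-b=5*11-5-11=55-16=39


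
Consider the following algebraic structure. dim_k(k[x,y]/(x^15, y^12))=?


Basis: x^i*y^j, i<15, j<12
15*12=180


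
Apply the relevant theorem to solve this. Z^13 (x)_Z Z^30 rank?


rank(M(x)N) = rank(M)*rank(N)
13*30 = 390


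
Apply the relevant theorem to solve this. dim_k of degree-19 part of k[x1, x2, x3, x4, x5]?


C(d+n-1,n-1)=C(23,4)=8855


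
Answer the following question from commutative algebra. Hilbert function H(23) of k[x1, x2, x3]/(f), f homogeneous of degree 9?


C(25,2)-C(16,2)=300-120=180


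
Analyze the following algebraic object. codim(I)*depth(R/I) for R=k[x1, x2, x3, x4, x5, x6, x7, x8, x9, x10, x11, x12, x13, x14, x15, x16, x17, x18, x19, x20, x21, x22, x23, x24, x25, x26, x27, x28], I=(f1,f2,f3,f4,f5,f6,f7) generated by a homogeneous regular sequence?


codim=7, depth=dim(R/I)=28-7=21
Product=7*21=147


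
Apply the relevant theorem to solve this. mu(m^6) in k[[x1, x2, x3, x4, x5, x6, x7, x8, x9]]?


C(n+d-1,d)=C(14,6)=3003


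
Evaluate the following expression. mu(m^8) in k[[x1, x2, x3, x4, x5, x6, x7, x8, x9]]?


C(n+d-1,d)=C(16,8)=12870


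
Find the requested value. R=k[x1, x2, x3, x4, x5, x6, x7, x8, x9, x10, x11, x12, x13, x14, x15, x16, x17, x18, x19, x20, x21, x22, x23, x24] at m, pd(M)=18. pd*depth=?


pd+depth=24
depth=24-18=6
pd*depth=18*6=108


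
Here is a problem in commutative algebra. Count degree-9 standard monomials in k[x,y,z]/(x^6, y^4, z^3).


Need i<6, j<4, k<3 with i+j+k=9.
For each i, j ranges over max(0,9-i-2)..min(3,9-i):
  i=0: j in [7,3] -> 0
  i=1: j in [6,3] -> 0
  i=2: j in [5,3] -> 0
  i=3: j in [4,3] -> 0
  i=4: j in [3,3] -> 1
  i=5: j in [2,3] -> 2
H(9) = 0+0+0+0+1+2 = 3


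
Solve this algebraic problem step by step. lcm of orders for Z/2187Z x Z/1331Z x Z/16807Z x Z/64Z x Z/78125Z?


Exponent = lcm of the cyclic orders; pairwise coprime => product.
3^7*11^3*7^5*2^6*5^7=2187*1331*16807*64*78125=244617229395000000


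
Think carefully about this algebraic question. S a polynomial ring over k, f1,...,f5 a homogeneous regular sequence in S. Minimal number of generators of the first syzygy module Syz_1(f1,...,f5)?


Regular sequence => Koszul complex is the minimal free resolution.
Syz_1 minimally generated by Koszul relations f_i*e_j - f_j*e_i (i<j): mu(Syz_1) = beta_2 = C(m,2) = m(m-1)/2
m=5
5*4/2 = 10


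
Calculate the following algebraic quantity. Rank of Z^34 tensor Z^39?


rank(M(x)N) = rank(M)*rank(N)
34*39 = 1326


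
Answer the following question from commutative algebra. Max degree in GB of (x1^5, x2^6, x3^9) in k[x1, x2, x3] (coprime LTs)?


Pure powers, coprime LTs => already GB.
Degrees: 5, 6, 9
Max=9


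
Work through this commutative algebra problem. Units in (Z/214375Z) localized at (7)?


Local ring = Z/343Z.
phi(343) = 7^2*(7-1) = 294


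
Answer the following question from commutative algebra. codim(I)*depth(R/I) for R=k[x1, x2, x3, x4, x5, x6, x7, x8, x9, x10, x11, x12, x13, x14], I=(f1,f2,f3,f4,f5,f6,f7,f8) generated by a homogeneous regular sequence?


codim=8, depth=dim(R/I)=14-8=6
Product=8*6=48


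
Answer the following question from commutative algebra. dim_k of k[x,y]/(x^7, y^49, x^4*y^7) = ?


k[x,y]/I, I = (x^7, y^49, x^4*y^7)
Rect: 7x49=343. Corner: (7-4)x(49-7)=126.
dim = 343-126 = 217


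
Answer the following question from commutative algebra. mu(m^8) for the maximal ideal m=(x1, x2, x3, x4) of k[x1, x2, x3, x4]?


Graded Nakayama: mu(m^d) = dim_k (m^d/m^(d+1)) = #degree-8 monomials in 4 vars
C(n+d-1,d)=C(11,8)=165


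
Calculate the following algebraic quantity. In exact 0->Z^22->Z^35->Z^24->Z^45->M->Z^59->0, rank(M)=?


Alt sum=0:
(-1)^0*22 + (-1)^1*35 + (-1)^2*24 + (-1)^3*45 + (-1)^4*? + (-1)^5*59=0
rank(M)=93


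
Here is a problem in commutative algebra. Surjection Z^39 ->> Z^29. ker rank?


rank(ker) = 39-29 = 10


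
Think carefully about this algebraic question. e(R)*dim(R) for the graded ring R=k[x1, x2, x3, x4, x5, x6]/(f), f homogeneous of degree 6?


e(R)=deg(f)=6, dim(R)=6-1=5
e*dim=6*5=30


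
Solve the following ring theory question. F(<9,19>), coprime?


gcd(9,19)=1 => F=ab-a-b=9*19-9-19=171-28=143


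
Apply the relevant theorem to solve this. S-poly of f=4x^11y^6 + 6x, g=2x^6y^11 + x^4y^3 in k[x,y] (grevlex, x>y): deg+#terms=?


LT(f)=4x^11y^6, LT(g)=2x^6y^11
lcm(LM)=x^11y^11
S(f,g) (scaled by 8 to clear denominators) = 2y^5*f - 4x^5*g = -4x^9y^3 + 12xy^5
2 terms, deg 12.
12+2=14


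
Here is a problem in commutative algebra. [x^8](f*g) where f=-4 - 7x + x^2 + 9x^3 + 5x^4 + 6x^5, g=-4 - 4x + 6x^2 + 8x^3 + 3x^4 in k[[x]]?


[x^8] = sum a_i*b_j, i+j=8
  5*3=15
  6*8=48
Sum=63


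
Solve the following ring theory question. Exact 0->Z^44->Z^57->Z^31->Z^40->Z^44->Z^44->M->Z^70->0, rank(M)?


Alt sum=0:
(-1)^0*44 + (-1)^1*57 + (-1)^2*31 + (-1)^3*40 + (-1)^4*44 + (-1)^5*44 + (-1)^6*? + (-1)^7*70=0
rank(M)=92


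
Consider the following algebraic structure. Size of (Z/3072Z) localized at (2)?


2-primary part: 3072=2^10*3
Size=2^10=1024


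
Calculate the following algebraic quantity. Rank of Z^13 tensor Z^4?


rank(M(x)N) = rank(M)*rank(N)
13*4 = 52


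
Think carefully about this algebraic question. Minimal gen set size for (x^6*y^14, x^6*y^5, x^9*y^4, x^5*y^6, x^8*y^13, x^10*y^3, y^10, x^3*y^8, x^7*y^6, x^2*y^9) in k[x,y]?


Remove redundant (divisible by others).
x^6*y^14 redundant.
x^7*y^6 redundant.
x^8*y^13 redundant.
Min: x^10*y^3, x^9*y^4, x^6*y^5, x^5*y^6, x^3*y^8, x^2*y^9, y^10
Count=7


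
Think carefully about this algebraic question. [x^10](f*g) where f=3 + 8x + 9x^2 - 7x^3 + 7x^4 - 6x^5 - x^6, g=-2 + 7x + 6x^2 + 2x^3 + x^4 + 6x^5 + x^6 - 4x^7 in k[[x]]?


[x^10] = sum a_i*b_j, i+j=10
  -7*-4=28
  7*1=7
  -6*6=-36
  -1*1=-1
Sum=-2


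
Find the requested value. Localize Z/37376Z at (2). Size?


2-primary part: 37376=2^9*73
Size=2^9=512


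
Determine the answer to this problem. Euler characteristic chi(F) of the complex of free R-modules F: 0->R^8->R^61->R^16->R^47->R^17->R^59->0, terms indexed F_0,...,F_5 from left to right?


chi = sum (-1)^i * rank:
(-1)^0*8=8
(-1)^1*61=-61
(-1)^2*16=16
(-1)^3*47=-47
(-1)^4*17=17
(-1)^5*59=-59
chi=-126


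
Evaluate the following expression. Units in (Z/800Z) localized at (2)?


Local ring = Z/32Z.
phi(32) = 2^4*(2-1) = 16


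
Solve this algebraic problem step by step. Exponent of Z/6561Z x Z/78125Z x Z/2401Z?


Exponent = lcm of the cyclic orders; pairwise coprime => product.
3^8*5^7*7^4=6561*78125*2401=1230700078125


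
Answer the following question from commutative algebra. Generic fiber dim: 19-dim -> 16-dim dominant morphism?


dim(fiber)=dim(X)-dim(Y)=19-16=3


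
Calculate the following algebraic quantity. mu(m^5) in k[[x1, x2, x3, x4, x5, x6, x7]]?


C(n+d-1,d)=C(11,5)=462


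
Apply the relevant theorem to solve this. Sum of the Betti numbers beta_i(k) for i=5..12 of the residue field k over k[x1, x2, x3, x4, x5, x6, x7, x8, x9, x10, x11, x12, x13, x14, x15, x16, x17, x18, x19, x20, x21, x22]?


Koszul resolution: beta_i(k)=C(n,i), n=22
C(22,5)=26334, C(22,6)=74613, C(22,7)=170544, C(22,8)=319770, C(22,9)=497420, C(22,10)=646646, C(22,11)=705432, C(22,12)=646646
Sum=3087405


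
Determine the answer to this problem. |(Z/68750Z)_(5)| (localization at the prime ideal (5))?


5-primary part: 68750=5^5*22
Size=5^5=3125


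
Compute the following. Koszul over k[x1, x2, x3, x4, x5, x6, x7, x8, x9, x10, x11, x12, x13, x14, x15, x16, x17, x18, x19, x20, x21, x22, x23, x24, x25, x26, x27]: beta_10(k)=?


C(n,i)=C(27,10)=8436285


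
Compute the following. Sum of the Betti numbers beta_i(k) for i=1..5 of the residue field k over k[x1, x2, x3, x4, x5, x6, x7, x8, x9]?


Koszul resolution: beta_i(k)=C(n,i), n=9
C(9,1)=9, C(9,2)=36, C(9,3)=84, C(9,4)=126, C(9,5)=126
Sum=381


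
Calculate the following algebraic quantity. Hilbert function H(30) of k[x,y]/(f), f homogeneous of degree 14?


H(t)=d for t>=d-1.
d=14, t=30
H(30)=14


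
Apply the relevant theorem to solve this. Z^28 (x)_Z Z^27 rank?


rank(M(x)N) = rank(M)*rank(N)
28*27 = 756


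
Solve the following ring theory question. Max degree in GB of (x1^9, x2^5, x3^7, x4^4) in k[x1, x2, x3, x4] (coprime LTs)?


Pure powers, coprime LTs => already GB.
Degrees: 9, 5, 7, 4
Max=9


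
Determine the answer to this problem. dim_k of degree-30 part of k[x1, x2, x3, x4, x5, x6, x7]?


C(d+n-1,n-1)=C(36,6)=1947792


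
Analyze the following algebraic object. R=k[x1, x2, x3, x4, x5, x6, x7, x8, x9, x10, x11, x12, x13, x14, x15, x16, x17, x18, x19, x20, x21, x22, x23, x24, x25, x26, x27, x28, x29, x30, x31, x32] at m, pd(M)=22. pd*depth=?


pd+depth=32
depth=32-22=10
pd*depth=22*10=220


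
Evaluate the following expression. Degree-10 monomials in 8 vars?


C(d+n-1,n-1)=C(17,7)=19448


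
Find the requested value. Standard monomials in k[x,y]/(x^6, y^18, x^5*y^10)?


k[x,y]/I, I = (x^6, y^18, x^5*y^10)
Rect: 6x18=108. Corner: (6-5)x(18-10)=8.
dim = 108-8 = 100


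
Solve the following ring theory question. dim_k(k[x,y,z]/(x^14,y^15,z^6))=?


Basis: x^iy^jz^k, i<14,j<15,k<6
14*15*6=1260


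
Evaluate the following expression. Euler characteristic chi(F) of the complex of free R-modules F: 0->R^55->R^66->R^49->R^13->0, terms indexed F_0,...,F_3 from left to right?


chi = sum (-1)^i * rank:
(-1)^0*55=55
(-1)^1*66=-66
(-1)^2*49=49
(-1)^3*13=-13
chi=25


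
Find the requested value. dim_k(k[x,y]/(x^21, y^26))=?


Basis: x^i*y^j, i<21, j<26
21*26=546


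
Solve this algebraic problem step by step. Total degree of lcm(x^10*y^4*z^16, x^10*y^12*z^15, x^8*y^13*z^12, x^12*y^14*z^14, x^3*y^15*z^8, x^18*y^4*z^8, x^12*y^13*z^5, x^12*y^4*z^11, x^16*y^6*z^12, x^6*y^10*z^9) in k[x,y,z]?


lcm = componentwise max:
x: max(10,10,8,12,3,18,12,12,16,6)=18
y: max(4,12,13,14,15,4,13,4,6,10)=15
z: max(16,15,12,14,8,8,5,11,12,9)=16
Total=18+15+16=49


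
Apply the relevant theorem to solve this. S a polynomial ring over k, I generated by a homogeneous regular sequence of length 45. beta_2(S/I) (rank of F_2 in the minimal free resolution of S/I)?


Regular sequence => Koszul complex is the minimal free resolution.
Syz_1 minimally generated by Koszul relations f_i*e_j - f_j*e_i (i<j): mu(Syz_1) = beta_2 = C(m,2) = m(m-1)/2
m=45
45*44/2 = 990


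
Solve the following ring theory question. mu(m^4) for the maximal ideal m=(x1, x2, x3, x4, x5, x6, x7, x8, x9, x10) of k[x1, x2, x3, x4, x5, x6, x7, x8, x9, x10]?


Graded Nakayama: mu(m^d) = dim_k (m^d/m^(d+1)) = #degree-4 monomials in 10 vars
C(n+d-1,d)=C(13,4)=715


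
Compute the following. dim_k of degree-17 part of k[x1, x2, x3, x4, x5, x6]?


C(d+n-1,n-1)=C(22,5)=26334


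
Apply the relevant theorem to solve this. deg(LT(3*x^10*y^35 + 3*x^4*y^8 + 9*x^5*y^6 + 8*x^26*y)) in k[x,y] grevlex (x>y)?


LT: 3*x^10*y^35
deg_x=10, deg_y=35
Total=10+35=45


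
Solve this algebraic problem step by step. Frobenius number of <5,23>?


gcd(5,23)=1 => F=ab-a-b=5*23-5-23=115-28=87


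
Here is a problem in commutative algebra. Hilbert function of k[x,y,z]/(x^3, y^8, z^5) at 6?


Need i<3, j<8, k<5 with i+j+k=6.
For each i, j ranges over max(0,6-i-4)..min(7,6-i):
  i=0: j in [2,6] -> 5
  i=1: j in [1,5] -> 5
  i=2: j in [0,4] -> 5
H(6) = 5+5+5 = 15


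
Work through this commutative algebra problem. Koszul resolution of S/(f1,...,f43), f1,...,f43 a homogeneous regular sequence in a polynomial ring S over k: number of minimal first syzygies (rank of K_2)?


Regular sequence => Koszul complex is the minimal free resolution.
Syz_1 minimally generated by Koszul relations f_i*e_j - f_j*e_i (i<j): mu(Syz_1) = beta_2 = C(m,2) = m(m-1)/2
m=43
43*42/2 = 903


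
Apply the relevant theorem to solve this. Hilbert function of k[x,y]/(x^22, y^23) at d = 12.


k[x,y], I = (x^22, y^23), d = 12
Need i < 22 and d-i < 23.
Range: 0 <= i <= 12.
H(12) = 13


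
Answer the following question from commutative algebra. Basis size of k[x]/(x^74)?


Basis: 1,x,...,x^73
dim=74


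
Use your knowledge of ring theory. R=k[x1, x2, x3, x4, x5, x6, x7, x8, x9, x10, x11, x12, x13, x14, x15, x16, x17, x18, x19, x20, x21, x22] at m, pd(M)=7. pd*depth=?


pd+depth=22
depth=22-7=15
pd*depth=7*15=105


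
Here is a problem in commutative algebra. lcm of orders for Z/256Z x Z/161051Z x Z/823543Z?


Exponent = lcm of the cyclic orders; pairwise coprime => product.
2^8*11^5*7^7=256*161051*823543=33953900465408


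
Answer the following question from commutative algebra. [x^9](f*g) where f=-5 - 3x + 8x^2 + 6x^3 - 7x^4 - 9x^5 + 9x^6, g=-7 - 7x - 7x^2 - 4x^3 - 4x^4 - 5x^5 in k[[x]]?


[x^9] = sum a_i*b_j, i+j=9
  -7*-5=35
  -9*-4=36
  9*-4=-36
Sum=35


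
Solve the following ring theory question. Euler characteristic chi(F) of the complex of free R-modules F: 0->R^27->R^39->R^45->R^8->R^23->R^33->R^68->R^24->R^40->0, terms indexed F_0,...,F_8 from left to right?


chi = sum (-1)^i * rank:
(-1)^0*27=27
(-1)^1*39=-39
(-1)^2*45=45
(-1)^3*8=-8
(-1)^4*23=23
(-1)^5*33=-33
(-1)^6*68=68
(-1)^7*24=-24
(-1)^8*40=40
chi=99


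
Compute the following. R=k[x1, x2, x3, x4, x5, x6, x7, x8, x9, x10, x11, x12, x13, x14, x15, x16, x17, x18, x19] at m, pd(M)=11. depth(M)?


pd+depth=depth(R)=19
depth=19-11=8


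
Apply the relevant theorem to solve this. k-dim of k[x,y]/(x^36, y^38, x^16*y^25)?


k[x,y]/I, I = (x^36, y^38, x^16*y^25)
Rect: 36x38=1368. Corner: (36-16)x(38-25)=260.
dim = 1368-260 = 1108


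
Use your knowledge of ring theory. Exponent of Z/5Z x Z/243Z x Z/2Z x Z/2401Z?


Exponent = lcm of the cyclic orders; pairwise coprime => product.
5^1*3^5*2^1*7^4=5*243*2*2401=5834430


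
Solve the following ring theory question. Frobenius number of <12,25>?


gcd(12,25)=1 => F=ab-a-b=12*25-12-25=300-37=263


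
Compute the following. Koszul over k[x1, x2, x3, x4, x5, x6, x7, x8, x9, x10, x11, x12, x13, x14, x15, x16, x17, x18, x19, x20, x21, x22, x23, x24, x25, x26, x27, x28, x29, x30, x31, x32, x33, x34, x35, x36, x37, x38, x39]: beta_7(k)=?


C(n,i)=C(39,7)=15380937


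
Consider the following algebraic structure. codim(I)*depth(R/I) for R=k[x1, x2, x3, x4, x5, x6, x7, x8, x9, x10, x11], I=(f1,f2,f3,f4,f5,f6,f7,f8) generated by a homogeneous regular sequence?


codim=8, depth=dim(R/I)=11-8=3
Product=8*3=24


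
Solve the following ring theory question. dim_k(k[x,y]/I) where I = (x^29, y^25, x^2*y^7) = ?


k[x,y]/I, I = (x^29, y^25, x^2*y^7)
Rect: 29x25=725. Corner: (29-2)x(25-7)=486.
dim = 725-486 = 239


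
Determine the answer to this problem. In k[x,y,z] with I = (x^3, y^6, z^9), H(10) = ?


Need i<3, j<6, k<9 with i+j+k=10.
For each i, j ranges over max(0,10-i-8)..min(5,10-i):
  i=0: j in [2,5] -> 4
  i=1: j in [1,5] -> 5
  i=2: j in [0,5] -> 6
H(10) = 4+5+6 = 15


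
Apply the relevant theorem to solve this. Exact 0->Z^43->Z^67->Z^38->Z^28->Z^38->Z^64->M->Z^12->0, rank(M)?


Alt sum=0:
(-1)^0*43 + (-1)^1*67 + (-1)^2*38 + (-1)^3*28 + (-1)^4*38 + (-1)^5*64 + (-1)^6*? + (-1)^7*12=0
rank(M)=52


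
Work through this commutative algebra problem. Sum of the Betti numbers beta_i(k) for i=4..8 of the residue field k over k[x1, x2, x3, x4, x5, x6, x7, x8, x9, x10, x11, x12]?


Koszul resolution: beta_i(k)=C(n,i), n=12
C(12,4)=495, C(12,5)=792, C(12,6)=924, C(12,7)=792, C(12,8)=495
Sum=3498


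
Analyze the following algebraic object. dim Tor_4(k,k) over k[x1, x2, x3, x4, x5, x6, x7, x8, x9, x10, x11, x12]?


Koszul: C(n,i)=C(12,4)=495


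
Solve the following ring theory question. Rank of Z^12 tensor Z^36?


rank(M(x)N) = rank(M)*rank(N)
12*36 = 432


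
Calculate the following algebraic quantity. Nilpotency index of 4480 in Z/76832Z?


4480^k mod 76832:
k=1: 4480
k=2: 17248
k=3: 54880
k=4: 0
First zero at k = 4


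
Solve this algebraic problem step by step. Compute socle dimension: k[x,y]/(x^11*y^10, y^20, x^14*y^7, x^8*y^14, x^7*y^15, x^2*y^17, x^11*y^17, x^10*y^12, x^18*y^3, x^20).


Socle = ann(m) = span of standard monomials u with x*u, y*u in I (staircase corners).
Redundant generators: x^11*y^17
Minimal generators: x^20, x^18*y^3, x^14*y^7, x^11*y^10, x^10*y^12, x^8*y^14, x^7*y^15, x^2*y^17, y^20
Corners: xy^19, x^6y^16, x^7y^14, x^9y^13, x^10y^11, x^13y^9, x^17y^6, x^19y^2
Socle dim=8


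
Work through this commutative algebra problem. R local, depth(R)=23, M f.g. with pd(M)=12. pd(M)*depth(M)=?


pd+depth=23
depth=23-12=11
pd*depth=12*11=132


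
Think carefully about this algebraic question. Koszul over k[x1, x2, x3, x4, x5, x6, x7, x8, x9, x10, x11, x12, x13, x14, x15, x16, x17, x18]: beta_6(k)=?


C(n,i)=C(18,6)=18564


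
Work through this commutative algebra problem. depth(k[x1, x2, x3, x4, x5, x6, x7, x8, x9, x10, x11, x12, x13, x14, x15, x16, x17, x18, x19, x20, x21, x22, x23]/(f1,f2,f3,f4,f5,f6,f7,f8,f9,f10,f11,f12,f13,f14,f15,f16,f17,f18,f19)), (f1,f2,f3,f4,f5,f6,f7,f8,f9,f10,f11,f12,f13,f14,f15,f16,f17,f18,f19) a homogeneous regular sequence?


depth(R)=23
depth(R/I)=23-19=4


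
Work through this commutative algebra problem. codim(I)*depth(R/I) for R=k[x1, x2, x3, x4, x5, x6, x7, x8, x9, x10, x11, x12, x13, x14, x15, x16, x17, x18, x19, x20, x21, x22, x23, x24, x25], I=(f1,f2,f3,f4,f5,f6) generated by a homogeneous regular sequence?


codim=6, depth=dim(R/I)=25-6=19
Product=6*19=114


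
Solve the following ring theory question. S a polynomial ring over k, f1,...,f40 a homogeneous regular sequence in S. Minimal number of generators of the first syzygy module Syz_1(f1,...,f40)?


Regular sequence => Koszul complex is the minimal free resolution.
Syz_1 minimally generated by Koszul relations f_i*e_j - f_j*e_i (i<j): mu(Syz_1) = beta_2 = C(m,2) = m(m-1)/2
m=40
40*39/2 = 780


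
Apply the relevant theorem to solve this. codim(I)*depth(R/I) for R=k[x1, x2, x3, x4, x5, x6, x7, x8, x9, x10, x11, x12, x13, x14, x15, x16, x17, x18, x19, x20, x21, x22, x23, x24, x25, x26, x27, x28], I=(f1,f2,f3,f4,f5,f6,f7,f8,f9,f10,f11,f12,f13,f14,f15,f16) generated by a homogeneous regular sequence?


codim=16, depth=dim(R/I)=28-16=12
Product=16*12=192


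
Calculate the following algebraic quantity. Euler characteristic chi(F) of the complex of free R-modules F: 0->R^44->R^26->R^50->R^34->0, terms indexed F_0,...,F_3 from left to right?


chi = sum (-1)^i * rank:
(-1)^0*44=44
(-1)^1*26=-26
(-1)^2*50=50
(-1)^3*34=-34
chi=34


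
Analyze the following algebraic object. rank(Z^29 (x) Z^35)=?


rank(M(x)N) = rank(M)*rank(N)
29*35 = 1015


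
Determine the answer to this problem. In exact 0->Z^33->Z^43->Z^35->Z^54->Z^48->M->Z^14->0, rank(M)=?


Alt sum=0:
(-1)^0*33 + (-1)^1*43 + (-1)^2*35 + (-1)^3*54 + (-1)^4*48 + (-1)^5*? + (-1)^6*14=0
rank(M)=33


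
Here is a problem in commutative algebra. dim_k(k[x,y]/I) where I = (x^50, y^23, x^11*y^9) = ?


k[x,y]/I, I = (x^50, y^23, x^11*y^9)
Rect: 50x23=1150. Corner: (50-11)x(23-9)=546.
dim = 1150-546 = 604


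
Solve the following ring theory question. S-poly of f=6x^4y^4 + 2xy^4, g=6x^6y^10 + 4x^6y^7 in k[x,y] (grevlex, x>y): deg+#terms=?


LT(f)=6x^4y^4, LT(g)=6x^6y^10
lcm(LM)=x^6y^10
S(f,g) (scaled by 36 to clear denominators) = 6x^2y^6*f - 6*g = -24x^6y^7 + 12x^3y^10
2 terms, deg 13.
13+2=15


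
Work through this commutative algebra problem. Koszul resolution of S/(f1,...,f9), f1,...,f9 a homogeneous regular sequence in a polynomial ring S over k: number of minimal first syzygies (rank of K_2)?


Regular sequence => Koszul complex is the minimal free resolution.
Syz_1 minimally generated by Koszul relations f_i*e_j - f_j*e_i (i<j): mu(Syz_1) = beta_2 = C(m,2) = m(m-1)/2
m=9
9*8/2 = 36


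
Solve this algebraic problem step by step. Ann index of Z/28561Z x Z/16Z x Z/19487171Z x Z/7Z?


Exponent = lcm of the cyclic orders; pairwise coprime => product.
13^4*2^4*11^7*7^1=28561*16*19487171*7=62336186184272


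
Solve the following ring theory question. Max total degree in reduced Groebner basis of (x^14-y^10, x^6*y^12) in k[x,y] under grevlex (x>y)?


LT(f1)=x^14, LT(f2)=x^6y^12, lcm=x^14y^12
S(f1,f2) = y^12*f1 - x^8*f2 = -y^22
Reduced GB = {f1, f2, y^22}; degrees 14, 18, 22
Max = 22


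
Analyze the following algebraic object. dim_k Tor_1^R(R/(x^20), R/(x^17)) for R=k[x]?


Tor_1(R/I,R/J)=(I cap J)/IJ=(x^20)/(x^37)
dim=37-20=min(20,17)=17


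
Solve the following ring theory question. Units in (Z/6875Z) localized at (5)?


Local ring = Z/625Z.
phi(625) = 5^3*(5-1) = 500


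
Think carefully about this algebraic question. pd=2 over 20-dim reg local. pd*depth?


pd+depth=20
depth=20-2=18
pd*depth=2*18=36


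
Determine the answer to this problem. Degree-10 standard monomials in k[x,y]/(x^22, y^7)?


k[x,y], I = (x^22, y^7), d = 10
Need i < 22 and d-i < 7.
Range: 4 <= i <= 10.
H(10) = 7


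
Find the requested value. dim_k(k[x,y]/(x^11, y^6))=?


Basis: x^i*y^j, i<11, j<6
11*6=66


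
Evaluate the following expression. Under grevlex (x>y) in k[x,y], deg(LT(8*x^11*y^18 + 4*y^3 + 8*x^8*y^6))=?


LT: 8*x^11*y^18
deg_x=11, deg_y=18
Total=11+18=29


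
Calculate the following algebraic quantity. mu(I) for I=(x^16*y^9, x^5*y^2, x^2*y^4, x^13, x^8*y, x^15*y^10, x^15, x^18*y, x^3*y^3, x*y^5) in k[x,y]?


Remove redundant (divisible by others).
x^15 redundant.
x^16*y^9 redundant.
x^15*y^10 redundant.
x^18*y redundant.
Min: x^13, x^8*y, x^5*y^2, x^3*y^3, x^2*y^4, x*y^5
Count=6


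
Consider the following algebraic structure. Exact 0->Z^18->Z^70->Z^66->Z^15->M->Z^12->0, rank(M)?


Alt sum=0:
(-1)^0*18 + (-1)^1*70 + (-1)^2*66 + (-1)^3*15 + (-1)^4*? + (-1)^5*12=0
rank(M)=13


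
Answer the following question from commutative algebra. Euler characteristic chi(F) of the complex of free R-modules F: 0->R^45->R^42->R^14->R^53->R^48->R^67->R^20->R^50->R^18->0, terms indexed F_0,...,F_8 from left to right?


chi = sum (-1)^i * rank:
(-1)^0*45=45
(-1)^1*42=-42
(-1)^2*14=14
(-1)^3*53=-53
(-1)^4*48=48
(-1)^5*67=-67
(-1)^6*20=20
(-1)^7*50=-50
(-1)^8*18=18
chi=-67


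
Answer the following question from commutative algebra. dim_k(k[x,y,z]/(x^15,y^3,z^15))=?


Basis: x^iy^jz^k, i<15,j<3,k<15
15*3*15=675


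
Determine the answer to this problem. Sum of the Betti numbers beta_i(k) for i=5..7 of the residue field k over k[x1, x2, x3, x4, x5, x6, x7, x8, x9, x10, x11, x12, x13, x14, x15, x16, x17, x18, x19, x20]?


Koszul resolution: beta_i(k)=C(n,i), n=20
C(20,5)=15504, C(20,6)=38760, C(20,7)=77520
Sum=131784


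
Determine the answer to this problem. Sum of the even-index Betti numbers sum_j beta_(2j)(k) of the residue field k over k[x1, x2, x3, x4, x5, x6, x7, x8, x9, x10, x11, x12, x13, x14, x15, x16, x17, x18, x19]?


Koszul resolution: beta_i(k)=C(n,i), n=19
sum_even C(19,i) = 2^(n-1) = 2^18 = 262144


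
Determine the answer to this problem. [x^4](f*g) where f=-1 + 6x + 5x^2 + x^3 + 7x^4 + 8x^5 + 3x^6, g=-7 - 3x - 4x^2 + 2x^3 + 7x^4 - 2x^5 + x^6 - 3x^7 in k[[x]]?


[x^4] = sum a_i*b_j, i+j=4
  -1*7=-7
  6*2=12
  5*-4=-20
  1*-3=-3
  7*-7=-49
Sum=-67


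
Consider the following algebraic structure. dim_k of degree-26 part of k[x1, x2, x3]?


C(d+n-1,n-1)=C(28,2)=378


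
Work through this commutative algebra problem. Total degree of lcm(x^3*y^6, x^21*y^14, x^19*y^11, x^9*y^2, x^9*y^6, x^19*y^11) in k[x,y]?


lcm = componentwise max:
x: max(3,21,19,9,9,19)=21
y: max(6,14,11,2,6,11)=14
Total=21+14=35


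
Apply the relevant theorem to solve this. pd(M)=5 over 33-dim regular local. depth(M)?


pd+depth=depth(R)=33
depth=33-5=28


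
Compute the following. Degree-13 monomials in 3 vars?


C(d+n-1,n-1)=C(15,2)=105


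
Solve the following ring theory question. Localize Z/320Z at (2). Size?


2-primary part: 320=2^6*5
Size=2^6=64


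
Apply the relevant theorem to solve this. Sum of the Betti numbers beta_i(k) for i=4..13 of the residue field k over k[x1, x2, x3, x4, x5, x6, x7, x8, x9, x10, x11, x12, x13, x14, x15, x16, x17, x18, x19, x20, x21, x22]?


Koszul resolution: beta_i(k)=C(n,i), n=22
C(22,4)=7315, C(22,5)=26334, C(22,6)=74613, C(22,7)=170544, C(22,8)=319770, C(22,9)=497420, C(22,10)=646646, C(22,11)=705432, C(22,12)=646646, C(22,13)=497420
Sum=3592140


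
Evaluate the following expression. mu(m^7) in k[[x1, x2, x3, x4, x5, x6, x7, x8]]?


C(n+d-1,d)=C(14,7)=3432


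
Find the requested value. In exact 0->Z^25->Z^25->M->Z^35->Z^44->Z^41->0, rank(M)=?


Alt sum=0:
(-1)^0*25 + (-1)^1*25 + (-1)^2*? + (-1)^3*35 + (-1)^4*44 + (-1)^5*41=0
rank(M)=32


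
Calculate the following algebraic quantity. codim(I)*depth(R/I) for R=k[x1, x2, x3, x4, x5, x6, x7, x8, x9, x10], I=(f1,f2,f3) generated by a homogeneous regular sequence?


codim=3, depth=dim(R/I)=10-3=7
Product=3*7=21


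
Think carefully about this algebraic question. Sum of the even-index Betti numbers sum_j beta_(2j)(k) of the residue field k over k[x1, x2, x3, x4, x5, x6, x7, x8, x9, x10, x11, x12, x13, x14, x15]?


Koszul resolution: beta_i(k)=C(n,i), n=15
sum_even C(15,i) = 2^(n-1) = 2^14 = 16384


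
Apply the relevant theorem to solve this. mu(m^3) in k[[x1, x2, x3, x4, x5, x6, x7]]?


C(n+d-1,d)=C(9,3)=84


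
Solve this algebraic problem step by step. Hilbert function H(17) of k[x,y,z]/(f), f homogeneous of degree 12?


C(19,2)-C(7,2)=171-21=150


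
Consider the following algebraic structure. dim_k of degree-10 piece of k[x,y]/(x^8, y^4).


k[x,y], I = (x^8, y^4), d = 10
Need i < 8 and d-i < 4.
Range: 7 <= i <= 7.
H(10) = 1


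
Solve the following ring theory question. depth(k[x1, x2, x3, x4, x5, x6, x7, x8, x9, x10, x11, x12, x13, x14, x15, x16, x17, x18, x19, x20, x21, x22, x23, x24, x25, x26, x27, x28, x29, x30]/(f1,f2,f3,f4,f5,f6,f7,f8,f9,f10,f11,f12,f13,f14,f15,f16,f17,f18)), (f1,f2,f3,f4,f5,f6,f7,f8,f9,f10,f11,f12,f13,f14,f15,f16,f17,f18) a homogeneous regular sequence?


depth(R)=30
depth(R/I)=30-18=12


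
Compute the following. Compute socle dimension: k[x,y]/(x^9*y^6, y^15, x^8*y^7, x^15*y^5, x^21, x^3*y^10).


Socle = ann(m) = span of standard monomials u with x*u, y*u in I (staircase corners).
Minimal generators: x^21, x^15*y^5, x^9*y^6, x^8*y^7, x^3*y^10, y^15
Corners: x^2y^14, x^7y^9, x^8y^6, x^14y^5, x^20y^4
Socle dim=5


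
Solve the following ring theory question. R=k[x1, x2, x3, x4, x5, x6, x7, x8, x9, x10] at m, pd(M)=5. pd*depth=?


pd+depth=10
depth=10-5=5
pd*depth=5*5=25


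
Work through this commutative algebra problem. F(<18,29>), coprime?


gcd(18,29)=1 => F=ab-a-b=18*29-18-29=522-47=475


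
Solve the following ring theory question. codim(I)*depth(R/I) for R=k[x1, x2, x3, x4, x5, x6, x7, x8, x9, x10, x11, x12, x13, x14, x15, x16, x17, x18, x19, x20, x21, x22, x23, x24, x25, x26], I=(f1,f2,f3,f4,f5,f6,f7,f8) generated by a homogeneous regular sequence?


codim=8, depth=dim(R/I)=26-8=18
Product=8*18=144


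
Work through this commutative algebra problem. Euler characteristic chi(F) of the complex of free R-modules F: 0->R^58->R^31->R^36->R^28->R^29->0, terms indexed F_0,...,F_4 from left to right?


chi = sum (-1)^i * rank:
(-1)^0*58=58
(-1)^1*31=-31
(-1)^2*36=36
(-1)^3*28=-28
(-1)^4*29=29
chi=64


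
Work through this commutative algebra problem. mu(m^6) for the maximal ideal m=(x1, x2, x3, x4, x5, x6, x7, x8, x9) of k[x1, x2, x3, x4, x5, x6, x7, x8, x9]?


Graded Nakayama: mu(m^d) = dim_k (m^d/m^(d+1)) = #degree-6 monomials in 9 vars
C(n+d-1,d)=C(14,6)=3003


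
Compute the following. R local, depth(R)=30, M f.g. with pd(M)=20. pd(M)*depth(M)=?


pd+depth=30
depth=30-20=10
pd*depth=20*10=200


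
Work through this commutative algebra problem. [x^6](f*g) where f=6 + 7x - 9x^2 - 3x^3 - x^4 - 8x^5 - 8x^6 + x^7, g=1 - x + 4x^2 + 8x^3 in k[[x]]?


[x^6] = sum a_i*b_j, i+j=6
  -3*8=-24
  -1*4=-4
  -8*-1=8
  -8*1=-8
Sum=-28


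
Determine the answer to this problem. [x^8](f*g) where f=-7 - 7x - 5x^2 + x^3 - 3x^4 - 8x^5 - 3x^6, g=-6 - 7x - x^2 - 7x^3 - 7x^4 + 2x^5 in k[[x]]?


[x^8] = sum a_i*b_j, i+j=8
  1*2=2
  -3*-7=21
  -8*-7=56
  -3*-1=3
Sum=82


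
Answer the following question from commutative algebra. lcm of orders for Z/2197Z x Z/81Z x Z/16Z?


Exponent = lcm of the cyclic orders; pairwise coprime => product.
13^3*3^4*2^4=2197*81*16=2847312


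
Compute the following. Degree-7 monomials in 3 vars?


C(d+n-1,n-1)=C(9,2)=36


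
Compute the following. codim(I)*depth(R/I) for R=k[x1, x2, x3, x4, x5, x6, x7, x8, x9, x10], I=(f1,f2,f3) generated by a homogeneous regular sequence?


codim=3, depth=dim(R/I)=10-3=7
Product=3*7=21


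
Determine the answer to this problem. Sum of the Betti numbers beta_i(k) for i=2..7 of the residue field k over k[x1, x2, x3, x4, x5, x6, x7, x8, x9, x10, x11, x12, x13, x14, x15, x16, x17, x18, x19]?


Koszul resolution: beta_i(k)=C(n,i), n=19
C(19,2)=171, C(19,3)=969, C(19,4)=3876, C(19,5)=11628, C(19,6)=27132, C(19,7)=50388
Sum=94164


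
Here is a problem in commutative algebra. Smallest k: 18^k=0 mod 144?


18^k mod 144:
k=1: 18
k=2: 36
k=3: 72
k=4: 0
First zero at k = 4


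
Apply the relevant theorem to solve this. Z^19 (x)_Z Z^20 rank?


rank(M(x)N) = rank(M)*rank(N)
19*20 = 380


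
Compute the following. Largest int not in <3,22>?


gcd(3,22)=1 => F=ab-a-b=3*22-3-22=66-25=41


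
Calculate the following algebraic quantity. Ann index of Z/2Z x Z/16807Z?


Exponent = lcm of the cyclic orders; pairwise coprime => product.
2^1*7^5=2*16807=33614


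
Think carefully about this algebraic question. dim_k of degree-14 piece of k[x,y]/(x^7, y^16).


k[x,y], I = (x^7, y^16), d = 14
Need i < 7 and d-i < 16.
Range: 0 <= i <= 6.
H(14) = 7


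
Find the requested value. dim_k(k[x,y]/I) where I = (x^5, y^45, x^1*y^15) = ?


k[x,y]/I, I = (x^5, y^45, x^1*y^15)
Rect: 5x45=225. Corner: (5-1)x(45-15)=120.
dim = 225-120 = 105


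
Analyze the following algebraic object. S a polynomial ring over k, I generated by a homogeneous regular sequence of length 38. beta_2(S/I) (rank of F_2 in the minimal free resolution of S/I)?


Regular sequence => Koszul complex is the minimal free resolution.
Syz_1 minimally generated by Koszul relations f_i*e_j - f_j*e_i (i<j): mu(Syz_1) = beta_2 = C(m,2) = m(m-1)/2
m=38
38*37/2 = 703


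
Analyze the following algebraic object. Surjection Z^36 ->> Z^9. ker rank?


rank(ker) = 36-9 = 27


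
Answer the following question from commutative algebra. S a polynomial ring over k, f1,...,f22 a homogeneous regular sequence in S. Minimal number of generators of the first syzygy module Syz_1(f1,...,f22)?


Regular sequence => Koszul complex is the minimal free resolution.
Syz_1 minimally generated by Koszul relations f_i*e_j - f_j*e_i (i<j): mu(Syz_1) = beta_2 = C(m,2) = m(m-1)/2
m=22
22*21/2 = 231


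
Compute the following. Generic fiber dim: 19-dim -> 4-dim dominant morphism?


dim(fiber)=dim(X)-dim(Y)=19-4=15


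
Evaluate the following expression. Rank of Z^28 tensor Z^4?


rank(M(x)N) = rank(M)*rank(N)
28*4 = 112


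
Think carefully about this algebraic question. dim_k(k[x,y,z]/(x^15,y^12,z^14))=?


Basis: x^iy^jz^k, i<15,j<12,k<14
15*12*14=2520


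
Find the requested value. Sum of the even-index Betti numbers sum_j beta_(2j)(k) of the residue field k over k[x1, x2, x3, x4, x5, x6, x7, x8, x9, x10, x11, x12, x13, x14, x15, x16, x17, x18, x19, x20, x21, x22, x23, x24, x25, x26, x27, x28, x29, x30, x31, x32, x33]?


Koszul resolution: beta_i(k)=C(n,i), n=33
sum_even C(33,i) = 2^(n-1) = 2^32 = 4294967296


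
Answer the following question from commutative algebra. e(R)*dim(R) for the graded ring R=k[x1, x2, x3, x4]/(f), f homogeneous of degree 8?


e(R)=deg(f)=8, dim(R)=4-1=3
e*dim=8*3=24


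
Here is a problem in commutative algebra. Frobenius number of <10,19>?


gcd(10,19)=1 => F=ab-a-b=10*19-10-19=190-29=161


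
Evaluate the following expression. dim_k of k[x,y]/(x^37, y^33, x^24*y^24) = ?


k[x,y]/I, I = (x^37, y^33, x^24*y^24)
Rect: 37x33=1221. Corner: (37-24)x(33-24)=117.
dim = 1221-117 = 1104


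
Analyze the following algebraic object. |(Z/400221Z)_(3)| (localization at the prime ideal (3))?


3-primary part: 400221=3^8*61
Size=3^8=6561


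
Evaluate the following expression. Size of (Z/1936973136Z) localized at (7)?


7-primary part: 1936973136=7^9*48
Size=7^9=40353607


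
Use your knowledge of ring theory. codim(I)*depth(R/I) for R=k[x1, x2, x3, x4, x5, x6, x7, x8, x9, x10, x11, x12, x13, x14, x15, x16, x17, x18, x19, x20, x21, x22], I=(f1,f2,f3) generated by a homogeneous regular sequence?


codim=3, depth=dim(R/I)=22-3=19
Product=3*19=57


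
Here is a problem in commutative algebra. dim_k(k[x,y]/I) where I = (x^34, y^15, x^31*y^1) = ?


k[x,y]/I, I = (x^34, y^15, x^31*y^1)
Rect: 34x15=510. Corner: (34-31)x(15-1)=42.
dim = 510-42 = 468


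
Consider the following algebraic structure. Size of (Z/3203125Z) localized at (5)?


5-primary part: 3203125=5^7*41
Size=5^7=78125


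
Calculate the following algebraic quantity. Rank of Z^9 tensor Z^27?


rank(M(x)N) = rank(M)*rank(N)
9*27 = 243


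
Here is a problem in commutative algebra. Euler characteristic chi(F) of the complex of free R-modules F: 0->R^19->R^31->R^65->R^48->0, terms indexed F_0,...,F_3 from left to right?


chi = sum (-1)^i * rank:
(-1)^0*19=19
(-1)^1*31=-31
(-1)^2*65=65
(-1)^3*48=-48
chi=5


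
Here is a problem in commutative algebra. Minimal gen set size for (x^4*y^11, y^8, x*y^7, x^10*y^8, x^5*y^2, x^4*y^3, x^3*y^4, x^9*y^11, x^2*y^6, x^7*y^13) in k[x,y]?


Remove redundant (divisible by others).
x^10*y^8 redundant.
x^4*y^11 redundant.
x^7*y^13 redundant.
x^9*y^11 redundant.
Min: x^5*y^2, x^4*y^3, x^3*y^4, x^2*y^6, x*y^7, y^8
Count=6


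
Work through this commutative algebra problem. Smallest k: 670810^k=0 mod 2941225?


670810^k mod 2941225:
k=1: 670810
k=2: 2160900
k=3: 0
First zero at k = 3


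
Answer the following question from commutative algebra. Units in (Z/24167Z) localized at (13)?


Local ring = Z/2197Z.
phi(2197) = 13^2*(13-1) = 2028


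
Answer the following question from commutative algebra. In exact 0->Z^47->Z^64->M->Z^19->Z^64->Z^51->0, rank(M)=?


Alt sum=0:
(-1)^0*47 + (-1)^1*64 + (-1)^2*? + (-1)^3*19 + (-1)^4*64 + (-1)^5*51=0
rank(M)=23


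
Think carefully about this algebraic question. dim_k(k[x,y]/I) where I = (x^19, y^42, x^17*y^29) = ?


k[x,y]/I, I = (x^19, y^42, x^17*y^29)
Rect: 19x42=798. Corner: (19-17)x(42-29)=26.
dim = 798-26 = 772


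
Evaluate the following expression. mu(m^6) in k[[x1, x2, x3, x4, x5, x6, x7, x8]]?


C(n+d-1,d)=C(13,6)=1716


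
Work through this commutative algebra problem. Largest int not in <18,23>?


gcd(18,23)=1 => F=ab-a-b=18*23-18-23=414-41=373


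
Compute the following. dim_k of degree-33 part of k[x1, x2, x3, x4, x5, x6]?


C(d+n-1,n-1)=C(38,5)=501942


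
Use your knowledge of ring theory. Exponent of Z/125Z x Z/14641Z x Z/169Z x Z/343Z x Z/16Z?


Exponent = lcm of the cyclic orders; pairwise coprime => product.
5^3*11^4*13^2*7^3*2^4=125*14641*169*343*16=1697389694000


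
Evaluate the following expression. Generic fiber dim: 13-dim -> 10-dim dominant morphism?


dim(fiber)=dim(X)-dim(Y)=13-10=3


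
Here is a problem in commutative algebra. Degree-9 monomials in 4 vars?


C(d+n-1,n-1)=C(12,3)=220


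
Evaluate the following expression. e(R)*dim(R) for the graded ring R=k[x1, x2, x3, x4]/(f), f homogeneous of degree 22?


e(R)=deg(f)=22, dim(R)=4-1=3
e*dim=22*3=66


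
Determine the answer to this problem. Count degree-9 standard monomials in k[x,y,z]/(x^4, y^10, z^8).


Need i<4, j<10, k<8 with i+j+k=9.
For each i, j ranges over max(0,9-i-7)..min(9,9-i):
  i=0: j in [2,9] -> 8
  i=1: j in [1,8] -> 8
  i=2: j in [0,7] -> 8
  i=3: j in [0,6] -> 7
H(9) = 8+8+8+7 = 31


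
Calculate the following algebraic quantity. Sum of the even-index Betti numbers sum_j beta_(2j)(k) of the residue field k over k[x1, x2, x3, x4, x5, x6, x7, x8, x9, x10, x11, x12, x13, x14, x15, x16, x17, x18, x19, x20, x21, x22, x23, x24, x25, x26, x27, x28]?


Koszul resolution: beta_i(k)=C(n,i), n=28
sum_even C(28,i) = 2^(n-1) = 2^27 = 134217728


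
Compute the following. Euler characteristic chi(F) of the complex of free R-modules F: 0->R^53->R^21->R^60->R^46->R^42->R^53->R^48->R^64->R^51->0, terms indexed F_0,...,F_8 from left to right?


chi = sum (-1)^i * rank:
(-1)^0*53=53
(-1)^1*21=-21
(-1)^2*60=60
(-1)^3*46=-46
(-1)^4*42=42
(-1)^5*53=-53
(-1)^6*48=48
(-1)^7*64=-64
(-1)^8*51=51
chi=70


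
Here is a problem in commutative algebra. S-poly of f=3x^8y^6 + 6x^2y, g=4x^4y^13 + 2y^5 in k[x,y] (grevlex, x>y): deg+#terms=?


LT(f)=3x^8y^6, LT(g)=4x^4y^13
lcm(LM)=x^8y^13
S(f,g) (scaled by 12 to clear denominators) = 4y^7*f - 3x^4*g = 24x^2y^8 - 6x^4y^5
2 terms, deg 10.
10+2=12


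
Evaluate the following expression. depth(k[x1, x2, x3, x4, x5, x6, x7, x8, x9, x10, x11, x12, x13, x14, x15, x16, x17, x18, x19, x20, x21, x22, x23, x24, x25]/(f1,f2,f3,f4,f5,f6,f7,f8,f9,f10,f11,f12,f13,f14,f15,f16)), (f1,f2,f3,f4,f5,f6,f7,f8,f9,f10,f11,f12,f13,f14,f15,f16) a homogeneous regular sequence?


depth(R)=25
depth(R/I)=25-16=9
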